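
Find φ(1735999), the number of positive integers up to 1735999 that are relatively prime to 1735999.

1687200

Factor: 1735999 = 61 · 149 · 191.
φ(1735999) = (61−1) · (149−1) · (191−1) = 60 · 148 · 190 = 1687200.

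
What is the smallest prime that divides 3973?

3973 is odd.
Digit sum 22, not divisible by 3.
Ends in 3: not divisible by 5.
7: 3973 = 7·567 + 4
11: 3973 = 11·361 + 2
13: 3973 = 13·305 + 8
17: 3973 = 17·233 + 12
19: 3973 = 19·209 + 2
23: 3973 = 23·172 + 17
29: 3973 = 29·137

29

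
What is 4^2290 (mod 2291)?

1591

4^1 ≡ 4 (mod 2291)
4^2 ≡ 4^2 = 16 ≡ 16 (mod 2291)
4^4 ≡ 16^2 = 256 ≡ 256 (mod 2291)
4^8 ≡ 256^2 = 65536 ≡ 1388 (mod 2291)
4^16 ≡ 1388^2 = 1926544 ≡ 2104 (mod 2291)
4^32 ≡ 2104^2 = 4426816 ≡ 604 (mod 2291)
4^64 ≡ 604^2 = 364816 ≡ 547 (mod 2291)
4^128 ≡ 547^2 = 299209 ≡ 1379 (mod 2291)
4^256 ≡ 1379^2 = 1901641 ≡ 111 (mod 2291)
4^512 ≡ 111^2 = 12321 ≡ 866 (mod 2291)
4^1024 ≡ 866^2 = 749956 ≡ 799 (mod 2291)
4^2048 ≡ 799^2 = 638401 ≡ 1503 (mod 2291)
2290 = 2048 + 128 + 64 + 32 + 16 + 2 in binary powers of 2.
So 4^2290 ≡ 1503 · 1379 · 547 · 604 · 2104 · 16 ≡ 1591 (mod 2291).
Since 1591 ≠ 1, base 4 is a Fermat witness: 2291 is composite.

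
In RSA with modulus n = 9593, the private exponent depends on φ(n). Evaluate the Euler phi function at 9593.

Factor: 9593 = 53 · 181.
φ(9593) = (53−1) · (181−1) = 52 · 180 = 9360.

9360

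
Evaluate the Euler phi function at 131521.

Factor: 131521 = 13 · 67 · 151.
φ(131521) = (13−1) · (67−1) · (151−1) = 12 · 66 · 150 = 118800.

118800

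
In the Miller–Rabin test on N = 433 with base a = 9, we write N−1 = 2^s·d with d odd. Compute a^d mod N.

1

433 − 1 = 432 = 2^4 · 27, so d = 27.
9^1 ≡ 9 (mod 433)
9^2 ≡ 9^2 = 81 ≡ 81 (mod 433)
9^4 ≡ 81^2 = 6561 ≡ 66 (mod 433)
9^8 ≡ 66^2 = 4356 ≡ 26 (mod 433)
9^16 ≡ 26^2 = 676 ≡ 243 (mod 433)
27 = 16 + 8 + 2 + 1 in binary powers of 2.
So 9^27 ≡ 243 · 26 · 81 · 9 ≡ 1 (mod 433).
Since 9^d ≡ 1 (mod 433), base 9 does not prove 433 composite.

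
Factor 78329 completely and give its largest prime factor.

78329 = 29 · 2701
2701 = 37 · 73
73 is prime.
So 78329 = 29 · 37 · 73; the largest prime factor is 73.

73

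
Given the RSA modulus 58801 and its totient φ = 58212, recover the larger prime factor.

φ(n) = (p−1)(q−1) = n − (p+q) + 1, so p + q = 58801 − 58212 + 1 = 590.
p and q are the roots of t² − 590t + 58801 = 0.
Discriminant: 590² − 4·58801 = 348100 − 235204 = 112896; √112896 = 336.
q = (590 − 336)/2 = 127, p = (590 + 336)/2 = 463.
Check: 127 · 463 = 58801.

463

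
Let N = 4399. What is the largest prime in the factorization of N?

4399 = 53 · 83
83 is prime.
So 4399 = 53 · 83; the largest prime factor is 83.

83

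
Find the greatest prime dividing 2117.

73

2117 = 29 · 73
73 is prime.
So 2117 = 29 · 73; the largest prime factor is 73.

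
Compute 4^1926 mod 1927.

4^1 ≡ 4 (mod 1927)
4^2 ≡ 4^2 = 16 ≡ 16 (mod 1927)
4^4 ≡ 16^2 = 256 ≡ 256 (mod 1927)
4^8 ≡ 256^2 = 65536 ≡ 18 (mod 1927)
4^16 ≡ 18^2 = 324 ≡ 324 (mod 1927)
4^32 ≡ 324^2 = 104976 ≡ 918 (mod 1927)
4^64 ≡ 918^2 = 842724 ≡ 625 (mod 1927)
4^128 ≡ 625^2 = 390625 ≡ 1371 (mod 1927)
4^256 ≡ 1371^2 = 1879641 ≡ 816 (mod 1927)
4^512 ≡ 816^2 = 665856 ≡ 1041 (mod 1927)
4^1024 ≡ 1041^2 = 1083681 ≡ 707 (mod 1927)
1926 = 1024 + 512 + 256 + 128 + 4 + 2 in binary powers of 2.
So 4^1926 ≡ 707 · 1041 · 816 · 1371 · 256 · 16 ≡ 1390 (mod 1927).
Since 1390 ≠ 1, base 4 is a Fermat witness: 1927 is composite.

1390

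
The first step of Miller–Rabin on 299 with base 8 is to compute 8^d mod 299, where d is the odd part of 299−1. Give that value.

299 − 1 = 298 = 2^1 · 149, so d = 149.
8^1 ≡ 8 (mod 299)
8^2 ≡ 8^2 = 64 ≡ 64 (mod 299)
8^4 ≡ 64^2 = 4096 ≡ 209 (mod 299)
8^8 ≡ 209^2 = 43681 ≡ 27 (mod 299)
8^16 ≡ 27^2 = 729 ≡ 131 (mod 299)
8^32 ≡ 131^2 = 17161 ≡ 118 (mod 299)
8^64 ≡ 118^2 = 13924 ≡ 170 (mod 299)
8^128 ≡ 170^2 = 28900 ≡ 196 (mod 299)
149 = 128 + 16 + 4 + 1 in binary powers of 2.
So 8^149 ≡ 196 · 131 · 209 · 8 ≡ 151 (mod 299).
Squaring chain: 151; never reaches −1, so base 8 is a Miller–Rabin witness that 299 is composite.

151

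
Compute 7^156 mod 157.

7^1 ≡ 7 (mod 157)
7^2 ≡ 7^2 = 49 ≡ 49 (mod 157)
7^4 ≡ 49^2 = 2401 ≡ 46 (mod 157)
7^8 ≡ 46^2 = 2116 ≡ 75 (mod 157)
7^16 ≡ 75^2 = 5625 ≡ 130 (mod 157)
7^32 ≡ 130^2 = 16900 ≡ 101 (mod 157)
7^64 ≡ 101^2 = 10201 ≡ 153 (mod 157)
7^128 ≡ 153^2 = 23409 ≡ 16 (mod 157)
156 = 128 + 16 + 8 + 4 in binary powers of 2.
So 7^156 ≡ 16 · 130 · 75 · 46 ≡ 1 (mod 157).
Since the result is 1, base 7 gives no evidence that 157 is composite.

1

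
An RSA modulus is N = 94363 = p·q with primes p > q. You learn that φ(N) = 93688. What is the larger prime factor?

φ(n) = (p−1)(q−1) = n − (p+q) + 1, so p + q = 94363 − 93688 + 1 = 676.
p and q are the roots of t² − 676t + 94363 = 0.
Discriminant: 676² − 4·94363 = 456976 − 377452 = 79524; √79524 = 282.
q = (676 − 282)/2 = 197, p = (676 + 282)/2 = 479.
Check: 197 · 479 = 94363.

479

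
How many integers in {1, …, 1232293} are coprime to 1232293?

Factor: 1232293 = 47 · 157 · 167.
φ(1232293) = (47−1) · (157−1) · (167−1) = 46 · 156 · 166 = 1191216.

1191216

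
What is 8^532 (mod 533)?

8^1 ≡ 8 (mod 533)
8^2 ≡ 8^2 = 64 ≡ 64 (mod 533)
8^4 ≡ 64^2 = 4096 ≡ 365 (mod 533)
8^8 ≡ 365^2 = 133225 ≡ 508 (mod 533)
8^16 ≡ 508^2 = 258064 ≡ 92 (mod 533)
8^32 ≡ 92^2 = 8464 ≡ 469 (mod 533)
8^64 ≡ 469^2 = 219961 ≡ 365 (mod 533)
8^128 ≡ 365^2 = 133225 ≡ 508 (mod 533)
8^256 ≡ 508^2 = 258064 ≡ 92 (mod 533)
8^512 ≡ 92^2 = 8464 ≡ 469 (mod 533)
532 = 512 + 16 + 4 in binary powers of 2.
So 8^532 ≡ 469 · 92 · 365 ≡ 469 (mod 533).
Since 469 ≠ 1, base 8 is a Fermat witness: 533 is composite.

469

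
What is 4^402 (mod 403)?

326

4^1 ≡ 4 (mod 403)
4^2 ≡ 4^2 = 16 ≡ 16 (mod 403)
4^4 ≡ 16^2 = 256 ≡ 256 (mod 403)
4^8 ≡ 256^2 = 65536 ≡ 250 (mod 403)
4^16 ≡ 250^2 = 62500 ≡ 35 (mod 403)
4^32 ≡ 35^2 = 1225 ≡ 16 (mod 403)
4^64 ≡ 16^2 = 256 ≡ 256 (mod 403)
4^128 ≡ 256^2 = 65536 ≡ 250 (mod 403)
4^256 ≡ 250^2 = 62500 ≡ 35 (mod 403)
402 = 256 + 128 + 16 + 2 in binary powers of 2.
So 4^402 ≡ 35 · 250 · 35 · 16 ≡ 326 (mod 403).
Since 326 ≠ 1, base 4 is a Fermat witness: 403 is composite.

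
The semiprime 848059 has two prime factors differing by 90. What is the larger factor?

Since p = q + 90, we have 848059 = q(q + 90), so q² + 90q − 848059 = 0.
Discriminant: 90² + 4·848059 = 8100 + 3392236 = 3400336; √3400336 = 1844.
q = (−90 + 1844)/2 = 877, and p = q + 90 = 967.
Check: 877 · 967 = 848059.

967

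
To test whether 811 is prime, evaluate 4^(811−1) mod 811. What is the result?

4^1 ≡ 4 (mod 811)
4^2 ≡ 4^2 = 16 ≡ 16 (mod 811)
4^4 ≡ 16^2 = 256 ≡ 256 (mod 811)
4^8 ≡ 256^2 = 65536 ≡ 656 (mod 811)
4^16 ≡ 656^2 = 430336 ≡ 506 (mod 811)
4^32 ≡ 506^2 = 256036 ≡ 571 (mod 811)
4^64 ≡ 571^2 = 326041 ≡ 19 (mod 811)
4^128 ≡ 19^2 = 361 ≡ 361 (mod 811)
4^256 ≡ 361^2 = 130321 ≡ 561 (mod 811)
4^512 ≡ 561^2 = 314721 ≡ 53 (mod 811)
810 = 512 + 256 + 32 + 8 + 2 in binary powers of 2.
So 4^810 ≡ 53 · 561 · 571 · 656 · 16 ≡ 1 (mod 811).
Since the result is 1, base 4 gives no evidence that 811 is composite.

1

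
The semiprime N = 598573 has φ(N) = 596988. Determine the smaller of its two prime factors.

619

φ(n) = (p−1)(q−1) = n − (p+q) + 1, so p + q = 598573 − 596988 + 1 = 1586.
p and q are the roots of t² − 1586t + 598573 = 0.
Discriminant: 1586² − 4·598573 = 2515396 − 2394292 = 121104; √121104 = 348.
q = (1586 − 348)/2 = 619, p = (1586 + 348)/2 = 967.
Check: 619 · 967 = 598573.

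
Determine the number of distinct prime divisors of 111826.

5

111826 = 2 · 55913
55913 = 11 · 5083
5083 = 13 · 391
391 = 17 · 23
111826 = 2 · 11 · 13 · 17 · 23, which has 5 distinct prime factors.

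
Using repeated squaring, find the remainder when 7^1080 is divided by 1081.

7^1 ≡ 7 (mod 1081)
7^2 ≡ 7^2 = 49 ≡ 49 (mod 1081)
7^4 ≡ 49^2 = 2401 ≡ 239 (mod 1081)
7^8 ≡ 239^2 = 57121 ≡ 909 (mod 1081)
7^16 ≡ 909^2 = 826281 ≡ 397 (mod 1081)
7^32 ≡ 397^2 = 157609 ≡ 864 (mod 1081)
7^64 ≡ 864^2 = 746496 ≡ 606 (mod 1081)
7^128 ≡ 606^2 = 367236 ≡ 777 (mod 1081)
7^256 ≡ 777^2 = 603729 ≡ 531 (mod 1081)
7^512 ≡ 531^2 = 281961 ≡ 901 (mod 1081)
7^1024 ≡ 901^2 = 811801 ≡ 1051 (mod 1081)
1080 = 1024 + 32 + 16 + 8 in binary powers of 2.
So 7^1080 ≡ 1051 · 864 · 397 · 909 ≡ 1061 (mod 1081).
Since 1061 ≠ 1, base 7 is a Fermat witness: 1081 is composite.

1061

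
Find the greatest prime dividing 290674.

290674 = 2 · 145337
145337 = 23 · 6319
6319 = 71 · 89
89 is prime.
So 290674 = 2 · 23 · 71 · 89; the largest prime factor is 89.

89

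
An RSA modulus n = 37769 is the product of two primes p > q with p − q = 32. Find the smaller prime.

Since p = q + 32, we have 37769 = q(q + 32), so q² + 32q − 37769 = 0.
Discriminant: 32² + 4·37769 = 1024 + 151076 = 152100; √152100 = 390.
q = (−32 + 390)/2 = 179, and p = q + 32 = 211.
Check: 179 · 211 = 37769.

179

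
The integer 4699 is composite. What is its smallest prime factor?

37

4699 is odd.
Digit sum 28, not divisible by 3.
Ends in 9: not divisible by 5.
7: 4699 = 7·671 + 2
11: 4699 = 11·427 + 2
13: 4699 = 13·361 + 6
17: 4699 = 17·276 + 7
19: 4699 = 19·247 + 6
23: 4699 = 23·204 + 7
29: 4699 = 29·162 + 1
31: 4699 = 31·151 + 18
37: 4699 = 37·127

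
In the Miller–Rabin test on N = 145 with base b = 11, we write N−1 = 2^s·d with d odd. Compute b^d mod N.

145 − 1 = 144 = 2^4 · 9, so d = 9.
11^1 ≡ 11 (mod 145)
11^2 ≡ 11^2 = 121 ≡ 121 (mod 145)
11^4 ≡ 121^2 = 14641 ≡ 141 (mod 145)
11^8 ≡ 141^2 = 19881 ≡ 16 (mod 145)
9 = 8 + 1 in binary powers of 2.
So 11^9 ≡ 16 · 11 ≡ 31 (mod 145).
Squaring chain: 31 → 91 → 16 → 111; never reaches −1, so base 11 is a Miller–Rabin witness that 145 is composite.

31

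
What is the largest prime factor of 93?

93 = 3 · 31
31 is prime.
So 93 = 3 · 31; the largest prime factor is 31.

31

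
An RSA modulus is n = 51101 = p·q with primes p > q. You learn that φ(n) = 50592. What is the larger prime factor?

φ(n) = (p−1)(q−1) = n − (p+q) + 1, so p + q = 51101 − 50592 + 1 = 510.
p and q are the roots of t² − 510t + 51101 = 0.
Discriminant: 510² − 4·51101 = 260100 − 204404 = 55696; √55696 = 236.
q = (510 − 236)/2 = 137, p = (510 + 236)/2 = 373.
Check: 137 · 373 = 51101.

373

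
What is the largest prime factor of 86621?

97

86621 = 19 · 4559
4559 = 47 · 97
97 is prime.
So 86621 = 19 · 47 · 97; the largest prime factor is 97.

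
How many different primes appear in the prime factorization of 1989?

3

1989 = 3^2 · 221
221 = 13 · 17
1989 = 3^2 · 13 · 17, which has 3 distinct prime factors.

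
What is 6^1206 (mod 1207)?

535

6^1 ≡ 6 (mod 1207)
6^2 ≡ 6^2 = 36 ≡ 36 (mod 1207)
6^4 ≡ 36^2 = 1296 ≡ 89 (mod 1207)
6^8 ≡ 89^2 = 7921 ≡ 679 (mod 1207)
6^16 ≡ 679^2 = 461041 ≡ 1174 (mod 1207)
6^32 ≡ 1174^2 = 1378276 ≡ 1089 (mod 1207)
6^64 ≡ 1089^2 = 1185921 ≡ 647 (mod 1207)
6^128 ≡ 647^2 = 418609 ≡ 987 (mod 1207)
6^256 ≡ 987^2 = 974169 ≡ 120 (mod 1207)
6^512 ≡ 120^2 = 14400 ≡ 1123 (mod 1207)
6^1024 ≡ 1123^2 = 1261129 ≡ 1021 (mod 1207)
1206 = 1024 + 128 + 32 + 16 + 4 + 2 in binary powers of 2.
So 6^1206 ≡ 1021 · 987 · 1089 · 1174 · 89 · 36 ≡ 535 (mod 1207).
Since 535 ≠ 1, base 6 is a Fermat witness: 1207 is composite.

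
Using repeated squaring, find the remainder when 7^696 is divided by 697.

7^1 ≡ 7 (mod 697)
7^2 ≡ 7^2 = 49 ≡ 49 (mod 697)
7^4 ≡ 49^2 = 2401 ≡ 310 (mod 697)
7^8 ≡ 310^2 = 96100 ≡ 611 (mod 697)
7^16 ≡ 611^2 = 373321 ≡ 426 (mod 697)
7^32 ≡ 426^2 = 181476 ≡ 256 (mod 697)
7^64 ≡ 256^2 = 65536 ≡ 18 (mod 697)
7^128 ≡ 18^2 = 324 ≡ 324 (mod 697)
7^256 ≡ 324^2 = 104976 ≡ 426 (mod 697)
7^512 ≡ 426^2 = 181476 ≡ 256 (mod 697)
696 = 512 + 128 + 32 + 16 + 8 in binary powers of 2.
So 7^696 ≡ 256 · 324 · 256 · 426 · 611 ≡ 16 (mod 697).
Since 16 ≠ 1, base 7 is a Fermat witness: 697 is composite.

16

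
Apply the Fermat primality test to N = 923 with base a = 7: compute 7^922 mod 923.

7^1 ≡ 7 (mod 923)
7^2 ≡ 7^2 = 49 ≡ 49 (mod 923)
7^4 ≡ 49^2 = 2401 ≡ 555 (mod 923)
7^8 ≡ 555^2 = 308025 ≡ 666 (mod 923)
7^16 ≡ 666^2 = 443556 ≡ 516 (mod 923)
7^32 ≡ 516^2 = 266256 ≡ 432 (mod 923)
7^64 ≡ 432^2 = 186624 ≡ 178 (mod 923)
7^128 ≡ 178^2 = 31684 ≡ 302 (mod 923)
7^256 ≡ 302^2 = 91204 ≡ 750 (mod 923)
7^512 ≡ 750^2 = 562500 ≡ 393 (mod 923)
922 = 512 + 256 + 128 + 16 + 8 + 2 in binary powers of 2.
So 7^922 ≡ 393 · 750 · 302 · 516 · 666 · 49 ≡ 4 (mod 923).
Since 4 ≠ 1, base 7 is a Fermat witness: 923 is composite.

4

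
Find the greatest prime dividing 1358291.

1358291 = 11 · 123481
123481 = 19 · 6499
6499 = 67 · 97
97 is prime.
So 1358291 = 11 · 19 · 67 · 97; the largest prime factor is 97.

97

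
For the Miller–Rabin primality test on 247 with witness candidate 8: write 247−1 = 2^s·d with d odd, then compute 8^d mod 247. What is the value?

247 − 1 = 246 = 2^1 · 123, so d = 123.
8^1 ≡ 8 (mod 247)
8^2 ≡ 8^2 = 64 ≡ 64 (mod 247)
8^4 ≡ 64^2 = 4096 ≡ 144 (mod 247)
8^8 ≡ 144^2 = 20736 ≡ 235 (mod 247)
8^16 ≡ 235^2 = 55225 ≡ 144 (mod 247)
8^32 ≡ 144^2 = 20736 ≡ 235 (mod 247)
8^64 ≡ 235^2 = 55225 ≡ 144 (mod 247)
123 = 64 + 32 + 16 + 8 + 2 + 1 in binary powers of 2.
So 8^123 ≡ 144 · 235 · 144 · 235 · 64 · 8 ≡ 18 (mod 247).
Squaring chain: 18; never reaches −1, so base 8 is a Miller–Rabin witness that 247 is composite.

18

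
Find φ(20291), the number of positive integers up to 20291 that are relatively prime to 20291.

19992

Factor: 20291 = 103 · 197.
φ(20291) = (103−1) · (197−1) = 102 · 196 = 19992.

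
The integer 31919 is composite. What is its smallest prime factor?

59

31919 is odd.
Digit sum 23, not divisible by 3.
Ends in 9: not divisible by 5.
7: 31919 = 7·4559 + 6
11: 31919 = 11·2901 + 8
13: 31919 = 13·2455 + 4
17: 31919 = 17·1877 + 10
19: 31919 = 19·1679 + 18
23: 31919 = 23·1387 + 18
29: 31919 = 29·1100 + 19
31: 31919 = 31·1029 + 20
37: 31919 = 37·862 + 25
41: 31919 = 41·778 + 21
43: 31919 = 43·742 + 13
47: 31919 = 47·679 + 6
53: 31919 = 53·602 + 13
59: 31919 = 59·541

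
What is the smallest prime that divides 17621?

17621 is odd.
Digit sum 17, not divisible by 3.
Ends in 1: not divisible by 5.
7: 17621 = 7·2517 + 2
11: 17621 = 11·1601 + 10
13: 17621 = 13·1355 + 6
17: 17621 = 17·1036 + 9
19: 17621 = 19·927 + 8
23: 17621 = 23·766 + 3
29: 17621 = 29·607 + 18
31: 17621 = 31·568 + 13
37: 17621 = 37·476 + 9
41: 17621 = 41·429 + 32
43: 17621 = 43·409 + 34
47: 17621 = 47·374 + 43
53: 17621 = 53·332 + 25
59: 17621 = 59·298 + 39
61: 17621 = 61·288 + 53
67: 17621 = 67·263

67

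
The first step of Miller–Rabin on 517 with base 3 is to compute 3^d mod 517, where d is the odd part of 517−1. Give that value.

517 − 1 = 516 = 2^2 · 129, so d = 129.
3^1 ≡ 3 (mod 517)
3^2 ≡ 3^2 = 9 ≡ 9 (mod 517)
3^4 ≡ 9^2 = 81 ≡ 81 (mod 517)
3^8 ≡ 81^2 = 6561 ≡ 357 (mod 517)
3^16 ≡ 357^2 = 127449 ≡ 267 (mod 517)
3^32 ≡ 267^2 = 71289 ≡ 460 (mod 517)
3^64 ≡ 460^2 = 211600 ≡ 147 (mod 517)
3^128 ≡ 147^2 = 21609 ≡ 412 (mod 517)
129 = 128 + 1 in binary powers of 2.
So 3^129 ≡ 412 · 3 ≡ 202 (mod 517).
Squaring chain: 202 → 478; never reaches −1, so base 3 is a Miller–Rabin witness that 517 is composite.

202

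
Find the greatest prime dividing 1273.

1273 = 19 · 67
67 is prime.
So 1273 = 19 · 67; the largest prime factor is 67.

67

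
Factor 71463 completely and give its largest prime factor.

71463 = 3 · 23821
23821 = 7 · 3403
3403 = 41 · 83
83 is prime.
So 71463 = 3 · 7 · 41 · 83; the largest prime factor is 83.

83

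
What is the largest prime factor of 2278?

67

2278 = 2 · 1139
1139 = 17 · 67
67 is prime.
So 2278 = 2 · 17 · 67; the largest prime factor is 67.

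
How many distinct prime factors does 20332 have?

4

20332 = 2^2 · 5083
5083 = 13 · 391
391 = 17 · 23
20332 = 2^2 · 13 · 17 · 23, which has 4 distinct prime factors.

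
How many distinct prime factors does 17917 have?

17917 = 19 · 943
943 = 23 · 41
17917 = 19 · 23 · 41, which has 3 distinct prime factors.

3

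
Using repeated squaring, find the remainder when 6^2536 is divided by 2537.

2113

6^1 ≡ 6 (mod 2537)
6^2 ≡ 6^2 = 36 ≡ 36 (mod 2537)
6^4 ≡ 36^2 = 1296 ≡ 1296 (mod 2537)
6^8 ≡ 1296^2 = 1679616 ≡ 122 (mod 2537)
6^16 ≡ 122^2 = 14884 ≡ 2199 (mod 2537)
6^32 ≡ 2199^2 = 4835601 ≡ 79 (mod 2537)
6^64 ≡ 79^2 = 6241 ≡ 1167 (mod 2537)
6^128 ≡ 1167^2 = 1361889 ≡ 2057 (mod 2537)
6^256 ≡ 2057^2 = 4231249 ≡ 2070 (mod 2537)
6^512 ≡ 2070^2 = 4284900 ≡ 2444 (mod 2537)
6^1024 ≡ 2444^2 = 5973136 ≡ 1038 (mod 2537)
6^2048 ≡ 1038^2 = 1077444 ≡ 1756 (mod 2537)
2536 = 2048 + 256 + 128 + 64 + 32 + 8 in binary powers of 2.
So 6^2536 ≡ 1756 · 2070 · 2057 · 1167 · 79 · 122 ≡ 2113 (mod 2537).
Since 2113 ≠ 1, base 6 is a Fermat witness: 2537 is composite.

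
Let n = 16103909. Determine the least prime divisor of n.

83

16103909 is odd.
Digit sum 29, not divisible by 3.
Ends in 9: not divisible by 5.
7: 16103909 = 7·2300558 + 3
11: 16103909 = 11·1463991 + 8
13: 16103909 = 13·1238762 + 3
17: 16103909 = 17·947288 + 13
19: 16103909 = 19·847574 + 3
23: 16103909 = 23·700169 + 22
29: 16103909 = 29·555307 + 6
31: 16103909 = 31·519480 + 29
37: 16103909 = 37·435240 + 29
41: 16103909 = 41·392778 + 11
43: 16103909 = 43·374509 + 22
47: 16103909 = 47·342636 + 17
53: 16103909 = 53·303847 + 18
59: 16103909 = 59·272947 + 36
61: 16103909 = 61·263998 + 31
67: 16103909 = 67·240356 + 57
71: 16103909 = 71·226815 + 44
73: 16103909 = 73·220601 + 36
79: 16103909 = 79·203846 + 75
83: 16103909 = 83·194023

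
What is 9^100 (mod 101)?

1

9^1 ≡ 9 (mod 101)
9^2 ≡ 9^2 = 81 ≡ 81 (mod 101)
9^4 ≡ 81^2 = 6561 ≡ 97 (mod 101)
9^8 ≡ 97^2 = 9409 ≡ 16 (mod 101)
9^16 ≡ 16^2 = 256 ≡ 54 (mod 101)
9^32 ≡ 54^2 = 2916 ≡ 88 (mod 101)
9^64 ≡ 88^2 = 7744 ≡ 68 (mod 101)
100 = 64 + 32 + 4 in binary powers of 2.
So 9^100 ≡ 68 · 88 · 97 ≡ 1 (mod 101).
Since the result is 1, base 9 gives no evidence that 101 is composite.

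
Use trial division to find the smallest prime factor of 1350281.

1350281 is odd.
Digit sum 20, not divisible by 3.
Ends in 1: not divisible by 5.
7: 1350281 = 7·192897 + 2
11: 1350281 = 11·122752 + 9
13: 1350281 = 13·103867 + 10
17: 1350281 = 17·79428 + 5
19: 1350281 = 19·71067 + 8
23: 1350281 = 23·58707 + 20
29: 1350281 = 29·46561 + 12
31: 1350281 = 31·43557 + 14
37: 1350281 = 37·36494 + 3
41: 1350281 = 41·32933 + 28
43: 1350281 = 43·31401 + 38
47: 1350281 = 47·28729 + 18
53: 1350281 = 53·25477

53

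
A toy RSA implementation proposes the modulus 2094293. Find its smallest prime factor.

29

2094293 is odd.
Digit sum 29, not divisible by 3.
Ends in 3: not divisible by 5.
7: 2094293 = 7·299184 + 5
11: 2094293 = 11·190390 + 3
13: 2094293 = 13·161099 + 6
17: 2094293 = 17·123193 + 12
19: 2094293 = 19·110225 + 18
23: 2094293 = 23·91056 + 5
29: 2094293 = 29·72217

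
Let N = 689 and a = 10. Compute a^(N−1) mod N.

10^1 ≡ 10 (mod 689)
10^2 ≡ 10^2 = 100 ≡ 100 (mod 689)
10^4 ≡ 100^2 = 10000 ≡ 354 (mod 689)
10^8 ≡ 354^2 = 125316 ≡ 607 (mod 689)
10^16 ≡ 607^2 = 368449 ≡ 523 (mod 689)
10^32 ≡ 523^2 = 273529 ≡ 685 (mod 689)
10^64 ≡ 685^2 = 469225 ≡ 16 (mod 689)
10^128 ≡ 16^2 = 256 ≡ 256 (mod 689)
10^256 ≡ 256^2 = 65536 ≡ 81 (mod 689)
10^512 ≡ 81^2 = 6561 ≡ 360 (mod 689)
688 = 512 + 128 + 32 + 16 in binary powers of 2.
So 10^688 ≡ 360 · 256 · 685 · 523 ≡ 16 (mod 689).
Since 16 ≠ 1, base 10 is a Fermat witness: 689 is composite.

16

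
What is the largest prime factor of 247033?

79

247033 = 53 · 4661
4661 = 59 · 79
79 is prime.
So 247033 = 53 · 59 · 79; the largest prime factor is 79.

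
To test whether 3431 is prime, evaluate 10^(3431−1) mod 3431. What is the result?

1068

10^1 ≡ 10 (mod 3431)
10^2 ≡ 10^2 = 100 ≡ 100 (mod 3431)
10^4 ≡ 100^2 = 10000 ≡ 3138 (mod 3431)
10^8 ≡ 3138^2 = 9847044 ≡ 74 (mod 3431)
10^16 ≡ 74^2 = 5476 ≡ 2045 (mod 3431)
10^32 ≡ 2045^2 = 4182025 ≡ 3067 (mod 3431)
10^64 ≡ 3067^2 = 9406489 ≡ 2118 (mod 3431)
10^128 ≡ 2118^2 = 4485924 ≡ 1607 (mod 3431)
10^256 ≡ 1607^2 = 2582449 ≡ 2337 (mod 3431)
10^512 ≡ 2337^2 = 5461569 ≡ 2848 (mod 3431)
10^1024 ≡ 2848^2 = 8111104 ≡ 220 (mod 3431)
10^2048 ≡ 220^2 = 48400 ≡ 366 (mod 3431)
3430 = 2048 + 1024 + 256 + 64 + 32 + 4 + 2 in binary powers of 2.
So 10^3430 ≡ 366 · 220 · 2337 · 2118 · 3067 · 3138 · 100 ≡ 1068 (mod 3431).
Since 1068 ≠ 1, base 10 is a Fermat witness: 3431 is composite.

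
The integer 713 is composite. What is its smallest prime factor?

23

713 is odd.
Digit sum 11, not divisible by 3.
Ends in 3: not divisible by 5.
7: 713 = 7·101 + 6
11: 713 = 11·64 + 9
13: 713 = 13·54 + 11
17: 713 = 17·41 + 16
19: 713 = 19·37 + 10
23: 713 = 23·31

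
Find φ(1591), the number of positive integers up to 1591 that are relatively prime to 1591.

Factor: 1591 = 37 · 43.
φ(1591) = (37−1) · (43−1) = 36 · 42 = 1512.

1512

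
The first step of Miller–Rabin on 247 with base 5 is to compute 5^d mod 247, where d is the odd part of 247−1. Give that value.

216

247 − 1 = 246 = 2^1 · 123, so d = 123.
5^1 ≡ 5 (mod 247)
5^2 ≡ 5^2 = 25 ≡ 25 (mod 247)
5^4 ≡ 25^2 = 625 ≡ 131 (mod 247)
5^8 ≡ 131^2 = 17161 ≡ 118 (mod 247)
5^16 ≡ 118^2 = 13924 ≡ 92 (mod 247)
5^32 ≡ 92^2 = 8464 ≡ 66 (mod 247)
5^64 ≡ 66^2 = 4356 ≡ 157 (mod 247)
123 = 64 + 32 + 16 + 8 + 2 + 1 in binary powers of 2.
So 5^123 ≡ 157 · 66 · 92 · 118 · 25 · 5 ≡ 216 (mod 247).
Squaring chain: 216; never reaches −1, so base 5 is a Miller–Rabin witness that 247 is composite.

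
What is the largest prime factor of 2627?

71

2627 = 37 · 71
71 is prime.
So 2627 = 37 · 71; the largest prime factor is 71.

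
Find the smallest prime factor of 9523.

89

9523 is odd.
Digit sum 19, not divisible by 3.
Ends in 3: not divisible by 5.
7: 9523 = 7·1360 + 3
11: 9523 = 11·865 + 8
13: 9523 = 13·732 + 7
17: 9523 = 17·560 + 3
19: 9523 = 19·501 + 4
23: 9523 = 23·414 + 1
29: 9523 = 29·328 + 11
31: 9523 = 31·307 + 6
37: 9523 = 37·257 + 14
41: 9523 = 41·232 + 11
43: 9523 = 43·221 + 20
47: 9523 = 47·202 + 29
53: 9523 = 53·179 + 36
59: 9523 = 59·161 + 24
61: 9523 = 61·156 + 7
67: 9523 = 67·142 + 9
71: 9523 = 71·134 + 9
73: 9523 = 73·130 + 33
79: 9523 = 79·120 + 43
83: 9523 = 83·114 + 61
89: 9523 = 89·107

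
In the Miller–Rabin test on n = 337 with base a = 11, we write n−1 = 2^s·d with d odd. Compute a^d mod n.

337 − 1 = 336 = 2^4 · 21, so d = 21.
11^1 ≡ 11 (mod 337)
11^2 ≡ 11^2 = 121 ≡ 121 (mod 337)
11^4 ≡ 121^2 = 14641 ≡ 150 (mod 337)
11^8 ≡ 150^2 = 22500 ≡ 258 (mod 337)
11^16 ≡ 258^2 = 66564 ≡ 175 (mod 337)
21 = 16 + 4 + 1 in binary powers of 2.
So 11^21 ≡ 175 · 150 · 11 ≡ 278 (mod 337).
Squaring chain: 278 → 111 → 189 → 336; reaches −1, so base 11 does not prove 337 composite.

278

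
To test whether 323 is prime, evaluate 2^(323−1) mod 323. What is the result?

157

2^1 ≡ 2 (mod 323)
2^2 ≡ 2^2 = 4 ≡ 4 (mod 323)
2^4 ≡ 4^2 = 16 ≡ 16 (mod 323)
2^8 ≡ 16^2 = 256 ≡ 256 (mod 323)
2^16 ≡ 256^2 = 65536 ≡ 290 (mod 323)
2^32 ≡ 290^2 = 84100 ≡ 120 (mod 323)
2^64 ≡ 120^2 = 14400 ≡ 188 (mod 323)
2^128 ≡ 188^2 = 35344 ≡ 137 (mod 323)
2^256 ≡ 137^2 = 18769 ≡ 35 (mod 323)
322 = 256 + 64 + 2 in binary powers of 2.
So 2^322 ≡ 35 · 188 · 4 ≡ 157 (mod 323).
Since 157 ≠ 1, base 2 is a Fermat witness: 323 is composite.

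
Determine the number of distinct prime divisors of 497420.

6

497420 = 2^2 · 124355
124355 = 5 · 24871
24871 = 7 · 3553
3553 = 11 · 323
323 = 17 · 19
497420 = 2^2 · 5 · 7 · 11 · 17 · 19, which has 6 distinct prime factors.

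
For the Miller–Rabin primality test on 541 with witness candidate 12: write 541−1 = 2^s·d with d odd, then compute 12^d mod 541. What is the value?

540

541 − 1 = 540 = 2^2 · 135, so d = 135.
12^1 ≡ 12 (mod 541)
12^2 ≡ 12^2 = 144 ≡ 144 (mod 541)
12^4 ≡ 144^2 = 20736 ≡ 178 (mod 541)
12^8 ≡ 178^2 = 31684 ≡ 306 (mod 541)
12^16 ≡ 306^2 = 93636 ≡ 43 (mod 541)
12^32 ≡ 43^2 = 1849 ≡ 226 (mod 541)
12^64 ≡ 226^2 = 51076 ≡ 222 (mod 541)
12^128 ≡ 222^2 = 49284 ≡ 53 (mod 541)
135 = 128 + 4 + 2 + 1 in binary powers of 2.
So 12^135 ≡ 53 · 178 · 144 · 12 ≡ 540 (mod 541).
Since 12^d ≡ 540 (mod 541), base 12 does not prove 541 composite.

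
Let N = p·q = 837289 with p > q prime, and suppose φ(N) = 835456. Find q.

857

φ(n) = (p−1)(q−1) = n − (p+q) + 1, so p + q = 837289 − 835456 + 1 = 1834.
p and q are the roots of t² − 1834t + 837289 = 0.
Discriminant: 1834² − 4·837289 = 3363556 − 3349156 = 14400; √14400 = 120.
q = (1834 − 120)/2 = 857, p = (1834 + 120)/2 = 977.
Check: 857 · 977 = 837289.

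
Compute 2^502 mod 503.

1

2^1 ≡ 2 (mod 503)
2^2 ≡ 2^2 = 4 ≡ 4 (mod 503)
2^4 ≡ 4^2 = 16 ≡ 16 (mod 503)
2^8 ≡ 16^2 = 256 ≡ 256 (mod 503)
2^16 ≡ 256^2 = 65536 ≡ 146 (mod 503)
2^32 ≡ 146^2 = 21316 ≡ 190 (mod 503)
2^64 ≡ 190^2 = 36100 ≡ 387 (mod 503)
2^128 ≡ 387^2 = 149769 ≡ 378 (mod 503)
2^256 ≡ 378^2 = 142884 ≡ 32 (mod 503)
502 = 256 + 128 + 64 + 32 + 16 + 4 + 2 in binary powers of 2.
So 2^502 ≡ 32 · 378 · 387 · 190 · 146 · 16 · 4 ≡ 1 (mod 503).
Since the result is 1, base 2 gives no evidence that 503 is composite.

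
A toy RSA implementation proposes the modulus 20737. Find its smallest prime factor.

20737 is odd.
Digit sum 19, not divisible by 3.
Ends in 7: not divisible by 5.
7: 20737 = 7·2962 + 3
11: 20737 = 11·1885 + 2
13: 20737 = 13·1595 + 2
17: 20737 = 17·1219 + 14
19: 20737 = 19·1091 + 8
23: 20737 = 23·901 + 14
29: 20737 = 29·715 + 2
31: 20737 = 31·668 + 29
37: 20737 = 37·560 + 17
41: 20737 = 41·505 + 32
43: 20737 = 43·482 + 11
47: 20737 = 47·441 + 10
53: 20737 = 53·391 + 14
59: 20737 = 59·351 + 28
61: 20737 = 61·339 + 58
67: 20737 = 67·309 + 34
71: 20737 = 71·292 + 5
73: 20737 = 73·284 + 5
79: 20737 = 79·262 + 39
83: 20737 = 83·249 + 70
89: 20737 = 89·233

89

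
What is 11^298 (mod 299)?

11^1 ≡ 11 (mod 299)
11^2 ≡ 11^2 = 121 ≡ 121 (mod 299)
11^4 ≡ 121^2 = 14641 ≡ 289 (mod 299)
11^8 ≡ 289^2 = 83521 ≡ 100 (mod 299)
11^16 ≡ 100^2 = 10000 ≡ 133 (mod 299)
11^32 ≡ 133^2 = 17689 ≡ 48 (mod 299)
11^64 ≡ 48^2 = 2304 ≡ 211 (mod 299)
11^128 ≡ 211^2 = 44521 ≡ 269 (mod 299)
11^256 ≡ 269^2 = 72361 ≡ 3 (mod 299)
298 = 256 + 32 + 8 + 2 in binary powers of 2.
So 11^298 ≡ 3 · 48 · 100 · 121 ≡ 127 (mod 299).
Since 127 ≠ 1, base 11 is a Fermat witness: 299 is composite.

127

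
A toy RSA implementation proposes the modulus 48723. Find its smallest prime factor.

3

48723 is odd.
Digit sum 24, divisible by 3.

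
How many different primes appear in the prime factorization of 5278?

4

5278 = 2 · 2639
2639 = 7 · 377
377 = 13 · 29
5278 = 2 · 7 · 13 · 29, which has 4 distinct prime factors.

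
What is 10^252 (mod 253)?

177

10^1 ≡ 10 (mod 253)
10^2 ≡ 10^2 = 100 ≡ 100 (mod 253)
10^4 ≡ 100^2 = 10000 ≡ 133 (mod 253)
10^8 ≡ 133^2 = 17689 ≡ 232 (mod 253)
10^16 ≡ 232^2 = 53824 ≡ 188 (mod 253)
10^32 ≡ 188^2 = 35344 ≡ 177 (mod 253)
10^64 ≡ 177^2 = 31329 ≡ 210 (mod 253)
10^128 ≡ 210^2 = 44100 ≡ 78 (mod 253)
252 = 128 + 64 + 32 + 16 + 8 + 4 in binary powers of 2.
So 10^252 ≡ 78 · 210 · 177 · 188 · 232 · 133 ≡ 177 (mod 253).
Since 177 ≠ 1, base 10 is a Fermat witness: 253 is composite.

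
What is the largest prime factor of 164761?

164761 = 37 · 4453
4453 = 61 · 73
73 is prime.
So 164761 = 37 · 61 · 73; the largest prime factor is 73.

73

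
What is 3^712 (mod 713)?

3^1 ≡ 3 (mod 713)
3^2 ≡ 3^2 = 9 ≡ 9 (mod 713)
3^4 ≡ 9^2 = 81 ≡ 81 (mod 713)
3^8 ≡ 81^2 = 6561 ≡ 144 (mod 713)
3^16 ≡ 144^2 = 20736 ≡ 59 (mod 713)
3^32 ≡ 59^2 = 3481 ≡ 629 (mod 713)
3^64 ≡ 629^2 = 395641 ≡ 639 (mod 713)
3^128 ≡ 639^2 = 408321 ≡ 485 (mod 713)
3^256 ≡ 485^2 = 235225 ≡ 648 (mod 713)
3^512 ≡ 648^2 = 419904 ≡ 660 (mod 713)
712 = 512 + 128 + 64 + 8 in binary powers of 2.
So 3^712 ≡ 660 · 485 · 639 · 144 ≡ 696 (mod 713).
Since 696 ≠ 1, base 3 is a Fermat witness: 713 is composite.

696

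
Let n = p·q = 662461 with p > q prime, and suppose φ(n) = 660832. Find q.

φ(n) = (p−1)(q−1) = n − (p+q) + 1, so p + q = 662461 − 660832 + 1 = 1630.
p and q are the roots of t² − 1630t + 662461 = 0.
Discriminant: 1630² − 4·662461 = 2656900 − 2649844 = 7056; √7056 = 84.
q = (1630 − 84)/2 = 773, p = (1630 + 84)/2 = 857.
Check: 773 · 857 = 662461.

773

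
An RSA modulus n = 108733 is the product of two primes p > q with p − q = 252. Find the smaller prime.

227

Since p = q + 252, we have 108733 = q(q + 252), so q² + 252q − 108733 = 0.
Discriminant: 252² + 4·108733 = 63504 + 434932 = 498436; √498436 = 706.
q = (−252 + 706)/2 = 227, and p = q + 252 = 479.
Check: 227 · 479 = 108733.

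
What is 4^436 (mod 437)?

4^1 ≡ 4 (mod 437)
4^2 ≡ 4^2 = 16 ≡ 16 (mod 437)
4^4 ≡ 16^2 = 256 ≡ 256 (mod 437)
4^8 ≡ 256^2 = 65536 ≡ 423 (mod 437)
4^16 ≡ 423^2 = 178929 ≡ 196 (mod 437)
4^32 ≡ 196^2 = 38416 ≡ 397 (mod 437)
4^64 ≡ 397^2 = 157609 ≡ 289 (mod 437)
4^128 ≡ 289^2 = 83521 ≡ 54 (mod 437)
4^256 ≡ 54^2 = 2916 ≡ 294 (mod 437)
436 = 256 + 128 + 32 + 16 + 4 in binary powers of 2.
So 4^436 ≡ 294 · 54 · 397 · 196 · 256 ≡ 123 (mod 437).
Since 123 ≠ 1, base 4 is a Fermat witness: 437 is composite.

123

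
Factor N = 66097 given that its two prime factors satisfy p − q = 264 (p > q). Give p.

Since p = q + 264, we have 66097 = q(q + 264), so q² + 264q − 66097 = 0.
Discriminant: 264² + 4·66097 = 69696 + 264388 = 334084; √334084 = 578.
q = (−264 + 578)/2 = 157, and p = q + 264 = 421.
Check: 157 · 421 = 66097.

421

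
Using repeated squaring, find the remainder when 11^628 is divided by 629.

174

11^1 ≡ 11 (mod 629)
11^2 ≡ 11^2 = 121 ≡ 121 (mod 629)
11^4 ≡ 121^2 = 14641 ≡ 174 (mod 629)
11^8 ≡ 174^2 = 30276 ≡ 84 (mod 629)
11^16 ≡ 84^2 = 7056 ≡ 137 (mod 629)
11^32 ≡ 137^2 = 18769 ≡ 528 (mod 629)
11^64 ≡ 528^2 = 278784 ≡ 137 (mod 629)
11^128 ≡ 137^2 = 18769 ≡ 528 (mod 629)
11^256 ≡ 528^2 = 278784 ≡ 137 (mod 629)
11^512 ≡ 137^2 = 18769 ≡ 528 (mod 629)
628 = 512 + 64 + 32 + 16 + 4 in binary powers of 2.
So 11^628 ≡ 528 · 137 · 528 · 137 · 174 ≡ 174 (mod 629).
Since 174 ≠ 1, base 11 is a Fermat witness: 629 is composite.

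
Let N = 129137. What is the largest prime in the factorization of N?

129137 = 29 · 4453
4453 = 61 · 73
73 is prime.
So 129137 = 29 · 61 · 73; the largest prime factor is 73.

73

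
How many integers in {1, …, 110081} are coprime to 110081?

Factor: 110081 = 31 · 53 · 67.
φ(110081) = (31−1) · (53−1) · (67−1) = 30 · 52 · 66 = 102960.

102960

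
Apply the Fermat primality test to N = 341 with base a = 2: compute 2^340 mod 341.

1

2^1 ≡ 2 (mod 341)
2^2 ≡ 2^2 = 4 ≡ 4 (mod 341)
2^4 ≡ 4^2 = 16 ≡ 16 (mod 341)
2^8 ≡ 16^2 = 256 ≡ 256 (mod 341)
2^16 ≡ 256^2 = 65536 ≡ 64 (mod 341)
2^32 ≡ 64^2 = 4096 ≡ 4 (mod 341)
2^64 ≡ 4^2 = 16 ≡ 16 (mod 341)
2^128 ≡ 16^2 = 256 ≡ 256 (mod 341)
2^256 ≡ 256^2 = 65536 ≡ 64 (mod 341)
340 = 256 + 64 + 16 + 4 in binary powers of 2.
So 2^340 ≡ 64 · 16 · 64 · 16 ≡ 1 (mod 341).
Since the result is 1, base 2 gives no evidence that 341 is composite.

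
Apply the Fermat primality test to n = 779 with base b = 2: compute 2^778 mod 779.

605

2^1 ≡ 2 (mod 779)
2^2 ≡ 2^2 = 4 ≡ 4 (mod 779)
2^4 ≡ 4^2 = 16 ≡ 16 (mod 779)
2^8 ≡ 16^2 = 256 ≡ 256 (mod 779)
2^16 ≡ 256^2 = 65536 ≡ 100 (mod 779)
2^32 ≡ 100^2 = 10000 ≡ 652 (mod 779)
2^64 ≡ 652^2 = 425104 ≡ 549 (mod 779)
2^128 ≡ 549^2 = 301401 ≡ 707 (mod 779)
2^256 ≡ 707^2 = 499849 ≡ 510 (mod 779)
2^512 ≡ 510^2 = 260100 ≡ 693 (mod 779)
778 = 512 + 256 + 8 + 2 in binary powers of 2.
So 2^778 ≡ 693 · 510 · 256 · 4 ≡ 605 (mod 779).
Since 605 ≠ 1, base 2 is a Fermat witness: 779 is composite.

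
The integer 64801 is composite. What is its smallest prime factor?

64801 is odd.
Digit sum 19, not divisible by 3.
Ends in 1: not divisible by 5.
7: 64801 = 7·9257 + 2
11: 64801 = 11·5891

11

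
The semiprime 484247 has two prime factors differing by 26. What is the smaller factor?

683

Since p = q + 26, we have 484247 = q(q + 26), so q² + 26q − 484247 = 0.
Discriminant: 26² + 4·484247 = 676 + 1936988 = 1937664; √1937664 = 1392.
q = (−26 + 1392)/2 = 683, and p = q + 26 = 709.
Check: 683 · 709 = 484247.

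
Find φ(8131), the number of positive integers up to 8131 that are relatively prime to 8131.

Factor: 8131 = 47 · 173.
φ(8131) = (47−1) · (173−1) = 46 · 172 = 7912.

7912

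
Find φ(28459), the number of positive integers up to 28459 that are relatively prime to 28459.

28120

Factor: 28459 = 149 · 191.
φ(28459) = (149−1) · (191−1) = 148 · 190 = 28120.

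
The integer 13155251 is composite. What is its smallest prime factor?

83

13155251 is odd.
Digit sum 23, not divisible by 3.
Ends in 1: not divisible by 5.
7: 13155251 = 7·1879321 + 4
11: 13155251 = 11·1195931 + 10
13: 13155251 = 13·1011942 + 5
17: 13155251 = 17·773838 + 5
19: 13155251 = 19·692381 + 12
23: 13155251 = 23·571967 + 10
29: 13155251 = 29·453629 + 10
31: 13155251 = 31·424362 + 29
37: 13155251 = 37·355547 + 12
41: 13155251 = 41·320859 + 32
43: 13155251 = 43·305936 + 3
47: 13155251 = 47·279898 + 45
53: 13155251 = 53·248212 + 15
59: 13155251 = 59·222970 + 21
61: 13155251 = 61·215659 + 52
67: 13155251 = 67·196347 + 2
71: 13155251 = 71·185285 + 16
73: 13155251 = 73·180208 + 67
79: 13155251 = 79·166522 + 13
83: 13155251 = 83·158497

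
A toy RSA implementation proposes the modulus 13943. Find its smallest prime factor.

13943 is odd.
Digit sum 20, not divisible by 3.
Ends in 3: not divisible by 5.
7: 13943 = 7·1991 + 6
11: 13943 = 11·1267 + 6
13: 13943 = 13·1072 + 7
17: 13943 = 17·820 + 3
19: 13943 = 19·733 + 16
23: 13943 = 23·606 + 5
29: 13943 = 29·480 + 23
31: 13943 = 31·449 + 24
37: 13943 = 37·376 + 31
41: 13943 = 41·340 + 3
43: 13943 = 43·324 + 11
47: 13943 = 47·296 + 31
53: 13943 = 53·263 + 4
59: 13943 = 59·236 + 19
61: 13943 = 61·228 + 35
67: 13943 = 67·208 + 7
71: 13943 = 71·196 + 27
73: 13943 = 73·191

73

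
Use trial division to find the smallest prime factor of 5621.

7

5621 is odd.
Digit sum 14, not divisible by 3.
Ends in 1: not divisible by 5.
7: 5621 = 7·803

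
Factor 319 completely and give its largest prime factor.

29

319 = 11 · 29
29 is prime.
So 319 = 11 · 29; the largest prime factor is 29.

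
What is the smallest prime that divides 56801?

56801 is odd.
Digit sum 20, not divisible by 3.
Ends in 1: not divisible by 5.
7: 56801 = 7·8114 + 3
11: 56801 = 11·5163 + 8
13: 56801 = 13·4369 + 4
17: 56801 = 17·3341 + 4
19: 56801 = 19·2989 + 10
23: 56801 = 23·2469 + 14
29: 56801 = 29·1958 + 19
31: 56801 = 31·1832 + 9
37: 56801 = 37·1535 + 6
41: 56801 = 41·1385 + 16
43: 56801 = 43·1320 + 41
47: 56801 = 47·1208 + 25
53: 56801 = 53·1071 + 38
59: 56801 = 59·962 + 43
61: 56801 = 61·931 + 10
67: 56801 = 67·847 + 52
71: 56801 = 71·800 + 1
73: 56801 = 73·778 + 7
79: 56801 = 79·719

79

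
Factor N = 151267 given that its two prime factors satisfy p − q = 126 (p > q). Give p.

Since p = q + 126, we have 151267 = q(q + 126), so q² + 126q − 151267 = 0.
Discriminant: 126² + 4·151267 = 15876 + 605068 = 620944; √620944 = 788.
q = (−126 + 788)/2 = 331, and p = q + 126 = 457.
Check: 331 · 457 = 151267.

457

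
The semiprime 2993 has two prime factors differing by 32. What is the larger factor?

73

Since p = q + 32, we have 2993 = q(q + 32), so q² + 32q − 2993 = 0.
Discriminant: 32² + 4·2993 = 1024 + 11972 = 12996; √12996 = 114.
q = (−32 + 114)/2 = 41, and p = q + 32 = 73.
Check: 41 · 73 = 2993.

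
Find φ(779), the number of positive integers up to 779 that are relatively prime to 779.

Factor: 779 = 19 · 41.
φ(779) = (19−1) · (41−1) = 18 · 40 = 720.

720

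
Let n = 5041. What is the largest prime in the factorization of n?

71

5041 = 71 · 71
71 = 71 · 1
So 5041 = 71^2; the largest prime factor is 71.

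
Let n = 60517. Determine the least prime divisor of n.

73

60517 is odd.
Digit sum 19, not divisible by 3.
Ends in 7: not divisible by 5.
7: 60517 = 7·8645 + 2
11: 60517 = 11·5501 + 6
13: 60517 = 13·4655 + 2
17: 60517 = 17·3559 + 14
19: 60517 = 19·3185 + 2
23: 60517 = 23·2631 + 4
29: 60517 = 29·2086 + 23
31: 60517 = 31·1952 + 5
37: 60517 = 37·1635 + 22
41: 60517 = 41·1476 + 1
43: 60517 = 43·1407 + 16
47: 60517 = 47·1287 + 28
53: 60517 = 53·1141 + 44
59: 60517 = 59·1025 + 42
61: 60517 = 61·992 + 5
67: 60517 = 67·903 + 16
71: 60517 = 71·852 + 25
73: 60517 = 73·829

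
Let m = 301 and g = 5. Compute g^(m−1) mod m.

274

5^1 ≡ 5 (mod 301)
5^2 ≡ 5^2 = 25 ≡ 25 (mod 301)
5^4 ≡ 25^2 = 625 ≡ 23 (mod 301)
5^8 ≡ 23^2 = 529 ≡ 228 (mod 301)
5^16 ≡ 228^2 = 51984 ≡ 212 (mod 301)
5^32 ≡ 212^2 = 44944 ≡ 95 (mod 301)
5^64 ≡ 95^2 = 9025 ≡ 296 (mod 301)
5^128 ≡ 296^2 = 87616 ≡ 25 (mod 301)
5^256 ≡ 25^2 = 625 ≡ 23 (mod 301)
300 = 256 + 32 + 8 + 4 in binary powers of 2.
So 5^300 ≡ 23 · 95 · 228 · 23 ≡ 274 (mod 301).
Since 274 ≠ 1, base 5 is a Fermat witness: 301 is composite.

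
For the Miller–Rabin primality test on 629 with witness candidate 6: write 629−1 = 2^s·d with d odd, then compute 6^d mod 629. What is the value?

265

629 − 1 = 628 = 2^2 · 157, so d = 157.
6^1 ≡ 6 (mod 629)
6^2 ≡ 6^2 = 36 ≡ 36 (mod 629)
6^4 ≡ 36^2 = 1296 ≡ 38 (mod 629)
6^8 ≡ 38^2 = 1444 ≡ 186 (mod 629)
6^16 ≡ 186^2 = 34596 ≡ 1 (mod 629)
6^32 ≡ 1^2 = 1 ≡ 1 (mod 629)
6^64 ≡ 1^2 = 1 ≡ 1 (mod 629)
6^128 ≡ 1^2 = 1 ≡ 1 (mod 629)
157 = 128 + 16 + 8 + 4 + 1 in binary powers of 2.
So 6^157 ≡ 1 · 1 · 186 · 38 · 6 ≡ 265 (mod 629).
Squaring chain: 265 → 406; never reaches −1, so base 6 is a Miller–Rabin witness that 629 is composite.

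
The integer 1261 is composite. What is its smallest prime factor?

1261 is odd.
Digit sum 10, not divisible by 3.
Ends in 1: not divisible by 5.
7: 1261 = 7·180 + 1
11: 1261 = 11·114 + 7
13: 1261 = 13·97

13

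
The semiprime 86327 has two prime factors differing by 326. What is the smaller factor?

173

Since p = q + 326, we have 86327 = q(q + 326), so q² + 326q − 86327 = 0.
Discriminant: 326² + 4·86327 = 106276 + 345308 = 451584; √451584 = 672.
q = (−326 + 672)/2 = 173, and p = q + 326 = 499.
Check: 173 · 499 = 86327.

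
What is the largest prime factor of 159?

159 = 3 · 53
53 is prime.
So 159 = 3 · 53; the largest prime factor is 53.

53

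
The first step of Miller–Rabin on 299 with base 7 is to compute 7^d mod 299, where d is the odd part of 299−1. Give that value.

299 − 1 = 298 = 2^1 · 149, so d = 149.
7^1 ≡ 7 (mod 299)
7^2 ≡ 7^2 = 49 ≡ 49 (mod 299)
7^4 ≡ 49^2 = 2401 ≡ 9 (mod 299)
7^8 ≡ 9^2 = 81 ≡ 81 (mod 299)
7^16 ≡ 81^2 = 6561 ≡ 282 (mod 299)
7^32 ≡ 282^2 = 79524 ≡ 289 (mod 299)
7^64 ≡ 289^2 = 83521 ≡ 100 (mod 299)
7^128 ≡ 100^2 = 10000 ≡ 133 (mod 299)
149 = 128 + 16 + 4 + 1 in binary powers of 2.
So 7^149 ≡ 133 · 282 · 9 · 7 ≡ 180 (mod 299).
Squaring chain: 180; never reaches −1, so base 7 is a Miller–Rabin witness that 299 is composite.

180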